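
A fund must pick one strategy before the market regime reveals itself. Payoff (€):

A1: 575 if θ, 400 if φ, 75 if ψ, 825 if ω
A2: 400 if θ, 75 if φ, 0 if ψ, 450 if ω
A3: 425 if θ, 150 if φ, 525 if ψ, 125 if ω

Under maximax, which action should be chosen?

Row maxima: A1=825, A2=450, A3=525
Best best-case = 825 → A1.

A1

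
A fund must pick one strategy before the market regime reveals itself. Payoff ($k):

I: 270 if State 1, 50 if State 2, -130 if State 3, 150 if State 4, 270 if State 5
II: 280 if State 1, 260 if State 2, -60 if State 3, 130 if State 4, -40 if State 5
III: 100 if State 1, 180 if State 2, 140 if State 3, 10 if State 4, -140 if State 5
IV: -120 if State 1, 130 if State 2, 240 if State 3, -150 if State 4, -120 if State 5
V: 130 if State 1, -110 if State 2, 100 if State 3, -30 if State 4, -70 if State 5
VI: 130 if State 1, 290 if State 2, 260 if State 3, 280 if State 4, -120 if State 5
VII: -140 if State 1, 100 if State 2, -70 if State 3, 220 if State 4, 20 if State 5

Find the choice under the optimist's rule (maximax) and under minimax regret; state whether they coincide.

maximax → VI; minimax regret → II (disagree)

Row maxima: I=270, II=280, III=180, IV=240, V=130, VI=290, VII=220
Best best-case = 290 → VI.
Column bests: State 1=280, State 2=290, State 3=260, State 4=280, State 5=270.
I regrets: 10, 240, 390, 130, 0 → max 390
II regrets: 0, 30, 320, 150, 310 → max 320
III regrets: 180, 110, 120, 270, 410 → max 410
IV regrets: 400, 160, 20, 430, 390 → max 430
V regrets: 150, 400, 160, 310, 340 → max 400
VI regrets: 150, 0, 0, 0, 390 → max 390
VII regrets: 420, 190, 330, 60, 250 → max 420
Smallest max regret = 320 → II.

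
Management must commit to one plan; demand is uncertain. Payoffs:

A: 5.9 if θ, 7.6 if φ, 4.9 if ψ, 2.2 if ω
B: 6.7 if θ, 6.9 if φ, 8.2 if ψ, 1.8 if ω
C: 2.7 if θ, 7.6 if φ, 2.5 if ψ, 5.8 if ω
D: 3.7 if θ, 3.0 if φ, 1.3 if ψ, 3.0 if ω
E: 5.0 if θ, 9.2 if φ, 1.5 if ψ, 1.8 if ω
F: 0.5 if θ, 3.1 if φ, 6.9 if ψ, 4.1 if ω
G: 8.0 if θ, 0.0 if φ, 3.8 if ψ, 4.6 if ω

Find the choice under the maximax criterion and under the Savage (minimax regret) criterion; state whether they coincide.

maximax → E; minimax regret → A (disagree)

Row maxima: A=7.6, B=8.2, C=7.6, D=3.7, E=9.2, F=6.9, G=8.0
Best best-case = 9.2 → E.
Column bests: θ=8.0, φ=9.2, ψ=8.2, ω=5.8.
A regrets: 2.1, 1.6, 3.3, 3.6 → max 3.6
B regrets: 1.3, 2.3, 0.0, 4.0 → max 4.0
C regrets: 5.3, 1.6, 5.7, 0.0 → max 5.7
D regrets: 4.3, 6.2, 6.9, 2.8 → max 6.9
E regrets: 3.0, 0.0, 6.7, 4.0 → max 6.7
F regrets: 7.5, 6.1, 1.3, 1.7 → max 7.5
G regrets: 0.0, 9.2, 4.4, 1.2 → max 9.2
Smallest max regret = 3.6 → A.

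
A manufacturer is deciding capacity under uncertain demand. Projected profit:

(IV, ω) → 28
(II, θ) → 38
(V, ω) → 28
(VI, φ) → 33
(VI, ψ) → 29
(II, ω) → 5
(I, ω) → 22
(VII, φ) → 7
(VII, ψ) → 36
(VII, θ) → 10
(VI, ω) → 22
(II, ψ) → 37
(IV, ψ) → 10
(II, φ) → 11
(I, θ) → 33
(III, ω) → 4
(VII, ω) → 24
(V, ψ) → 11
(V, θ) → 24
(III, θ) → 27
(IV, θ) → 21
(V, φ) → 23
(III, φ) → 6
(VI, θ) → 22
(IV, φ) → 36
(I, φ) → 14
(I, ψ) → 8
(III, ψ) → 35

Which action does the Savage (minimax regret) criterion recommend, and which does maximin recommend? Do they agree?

Column bests: θ=38, φ=36, ψ=37, ω=28.
I regrets: 5, 22, 29, 6 → max 29
II regrets: 0, 25, 0, 23 → max 25
III regrets: 11, 30, 2, 24 → max 30
IV regrets: 17, 0, 27, 0 → max 27
V regrets: 14, 13, 26, 0 → max 26
VI regrets: 16, 3, 8, 6 → max 16
VII regrets: 28, 29, 1, 4 → max 29
Smallest max regret = 16 → VI.
Row minima: I=8, II=5, III=4, IV=10, V=11, VI=22, VII=7
Best worst-case = 22 → VI.

minimax regret → VI; maximin → VI (agree)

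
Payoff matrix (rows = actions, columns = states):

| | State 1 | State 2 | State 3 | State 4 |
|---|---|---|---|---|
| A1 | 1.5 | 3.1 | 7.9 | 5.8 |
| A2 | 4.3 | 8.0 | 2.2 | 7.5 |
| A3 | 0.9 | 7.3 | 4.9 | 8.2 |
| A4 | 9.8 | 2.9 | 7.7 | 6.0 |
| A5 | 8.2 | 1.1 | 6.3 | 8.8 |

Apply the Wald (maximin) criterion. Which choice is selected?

A4

Row minima: A1=1.5, A2=2.2, A3=0.9, A4=2.9, A5=1.1
Best worst-case = 2.9 → A4.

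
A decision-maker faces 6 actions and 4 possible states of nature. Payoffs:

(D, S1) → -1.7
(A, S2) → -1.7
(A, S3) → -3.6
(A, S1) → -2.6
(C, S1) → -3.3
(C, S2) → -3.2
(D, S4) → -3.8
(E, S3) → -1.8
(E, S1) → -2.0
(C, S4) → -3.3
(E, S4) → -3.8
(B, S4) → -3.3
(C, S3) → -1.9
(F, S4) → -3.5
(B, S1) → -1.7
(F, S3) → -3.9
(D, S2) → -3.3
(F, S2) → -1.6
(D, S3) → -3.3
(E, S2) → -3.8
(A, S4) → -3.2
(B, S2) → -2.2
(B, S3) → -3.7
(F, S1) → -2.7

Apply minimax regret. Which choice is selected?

Column bests: S1=-1.7, S2=-1.6, S3=-1.8, S4=-3.2.
A regrets: 0.9, 0.1, 1.8, 0.0 → max 1.8
B regrets: 0.0, 0.6, 1.9, 0.1 → max 1.9
C regrets: 1.6, 1.6, 0.1, 0.1 → max 1.6
D regrets: 0.0, 1.7, 1.5, 0.6 → max 1.7
E regrets: 0.3, 2.2, 0.0, 0.6 → max 2.2
F regrets: 1.0, 0.0, 2.1, 0.3 → max 2.1
Smallest max regret = 1.6 → C.

C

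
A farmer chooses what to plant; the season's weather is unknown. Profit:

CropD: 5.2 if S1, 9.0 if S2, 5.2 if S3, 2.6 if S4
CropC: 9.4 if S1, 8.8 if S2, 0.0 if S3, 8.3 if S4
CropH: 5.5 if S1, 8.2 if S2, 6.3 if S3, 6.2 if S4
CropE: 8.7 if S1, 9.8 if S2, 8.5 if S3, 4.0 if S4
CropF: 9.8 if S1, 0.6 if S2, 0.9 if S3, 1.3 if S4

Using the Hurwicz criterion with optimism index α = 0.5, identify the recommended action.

CropD: 0.5·9.0 + 0.5·2.6 = 5.8
CropC: 0.5·9.4 + 0.5·0.0 = 4.7
CropH: 0.5·8.2 + 0.5·5.5 = 6.85
CropE: 0.5·9.8 + 0.5·4.0 = 6.9
CropF: 0.5·9.8 + 0.5·0.6 = 5.2
Highest Hurwicz score = 6.9 → CropE.

CropE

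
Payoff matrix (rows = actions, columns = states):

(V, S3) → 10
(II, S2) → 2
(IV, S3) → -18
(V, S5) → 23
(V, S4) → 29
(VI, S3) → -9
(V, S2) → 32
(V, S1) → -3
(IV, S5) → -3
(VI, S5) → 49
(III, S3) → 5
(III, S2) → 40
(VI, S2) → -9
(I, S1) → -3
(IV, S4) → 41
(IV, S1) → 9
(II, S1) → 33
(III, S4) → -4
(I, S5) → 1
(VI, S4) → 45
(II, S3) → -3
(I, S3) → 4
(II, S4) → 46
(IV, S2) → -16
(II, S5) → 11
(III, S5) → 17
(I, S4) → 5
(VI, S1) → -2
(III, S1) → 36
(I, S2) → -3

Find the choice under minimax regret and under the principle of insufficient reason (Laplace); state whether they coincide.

minimax regret → II; laplace → III (disagree)

Column bests: S1=36, S2=40, S3=10, S4=46, S5=49.
I regrets: 39, 43, 6, 41, 48 → max 48
II regrets: 3, 38, 13, 0, 38 → max 38
III regrets: 0, 0, 5, 50, 32 → max 50
IV regrets: 27, 56, 28, 5, 52 → max 56
V regrets: 39, 8, 0, 17, 26 → max 39
VI regrets: 38, 49, 19, 1, 0 → max 49
Smallest max regret = 38 → II.
Row averages: I=0.8, II=17.8, III=18.8, IV=2.6, V=18.2, VI=14.8
Highest average = 18.8 → III.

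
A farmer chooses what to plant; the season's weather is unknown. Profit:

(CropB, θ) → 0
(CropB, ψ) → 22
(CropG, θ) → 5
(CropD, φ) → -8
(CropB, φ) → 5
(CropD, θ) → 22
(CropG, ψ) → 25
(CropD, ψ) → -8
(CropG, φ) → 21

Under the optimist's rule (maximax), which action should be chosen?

Row maxima: CropG=25, CropD=22, CropB=22
Best best-case = 25 → CropG.

CropG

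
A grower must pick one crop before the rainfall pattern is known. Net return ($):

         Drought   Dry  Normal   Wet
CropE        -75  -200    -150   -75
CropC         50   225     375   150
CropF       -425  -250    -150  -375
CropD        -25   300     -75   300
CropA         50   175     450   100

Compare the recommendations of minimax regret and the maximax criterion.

minimax regret → CropC; maximax → CropA (disagree)

Column bests: Drought=50, Dry=300, Normal=450, Wet=300.
CropE regrets: 125, 500, 600, 375 → max 600
CropC regrets: 0, 75, 75, 150 → max 150
CropF regrets: 475, 550, 600, 675 → max 675
CropD regrets: 75, 0, 525, 0 → max 525
CropA regrets: 0, 125, 0, 200 → max 200
Smallest max regret = 150 → CropC.
Row maxima: CropE=-75, CropC=375, CropF=-150, CropD=300, CropA=450
Best best-case = 450 → CropA.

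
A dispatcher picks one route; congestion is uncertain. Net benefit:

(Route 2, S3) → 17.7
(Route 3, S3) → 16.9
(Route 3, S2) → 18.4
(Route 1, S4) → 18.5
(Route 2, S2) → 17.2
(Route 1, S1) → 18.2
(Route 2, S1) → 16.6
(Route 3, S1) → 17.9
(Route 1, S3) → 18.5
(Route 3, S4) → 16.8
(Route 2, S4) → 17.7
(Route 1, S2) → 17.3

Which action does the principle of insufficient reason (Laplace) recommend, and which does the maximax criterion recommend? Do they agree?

Row averages: Route 1=18.125, Route 2=17.3, Route 3=17.5
Highest average = 18.125 → Route 1.
Row maxima: Route 1=18.5, Route 2=17.7, Route 3=18.4
Best best-case = 18.5 → Route 1.

laplace → Route 1; maximax → Route 1 (agree)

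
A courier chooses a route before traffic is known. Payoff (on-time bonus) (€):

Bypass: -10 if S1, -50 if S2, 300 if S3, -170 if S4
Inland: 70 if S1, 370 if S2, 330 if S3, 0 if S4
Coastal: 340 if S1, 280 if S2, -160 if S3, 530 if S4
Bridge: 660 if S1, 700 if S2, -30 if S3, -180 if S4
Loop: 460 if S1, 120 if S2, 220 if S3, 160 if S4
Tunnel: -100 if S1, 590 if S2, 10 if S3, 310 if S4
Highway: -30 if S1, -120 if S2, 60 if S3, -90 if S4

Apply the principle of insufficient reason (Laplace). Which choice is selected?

Bridge

Row averages: Bypass=17.5, Inland=192.5, Coastal=247.5, Bridge=287.5, Loop=240, Tunnel=202.5, Highway=-45
Highest average = 287.5 → Bridge.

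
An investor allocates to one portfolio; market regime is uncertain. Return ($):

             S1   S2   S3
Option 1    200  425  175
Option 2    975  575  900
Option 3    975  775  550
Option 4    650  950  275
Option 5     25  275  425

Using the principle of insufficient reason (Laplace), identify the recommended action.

Option 2

Row averages: Option 1=800/3, Option 2=2450/3, Option 3=2300/3, Option 4=625, Option 5=725/3
Highest average = 2450/3 → Option 2.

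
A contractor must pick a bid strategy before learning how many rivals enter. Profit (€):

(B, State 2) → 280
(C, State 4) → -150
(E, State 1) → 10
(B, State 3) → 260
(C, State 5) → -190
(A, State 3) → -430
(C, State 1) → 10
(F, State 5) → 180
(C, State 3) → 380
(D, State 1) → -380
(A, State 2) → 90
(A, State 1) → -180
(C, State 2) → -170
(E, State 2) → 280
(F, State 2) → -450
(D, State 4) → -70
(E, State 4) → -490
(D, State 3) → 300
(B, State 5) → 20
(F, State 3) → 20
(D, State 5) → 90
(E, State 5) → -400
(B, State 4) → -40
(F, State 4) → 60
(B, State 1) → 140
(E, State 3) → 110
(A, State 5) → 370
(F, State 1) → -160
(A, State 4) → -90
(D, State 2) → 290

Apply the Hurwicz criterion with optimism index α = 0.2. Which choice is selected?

A: 0.2·370 + 0.8·(-430) = -270
B: 0.2·280 + 0.8·(-40) = 24
C: 0.2·380 + 0.8·(-190) = -76
D: 0.2·300 + 0.8·(-380) = -244
E: 0.2·280 + 0.8·(-490) = -336
F: 0.2·180 + 0.8·(-450) = -324
Highest Hurwicz score = 24 → B.

B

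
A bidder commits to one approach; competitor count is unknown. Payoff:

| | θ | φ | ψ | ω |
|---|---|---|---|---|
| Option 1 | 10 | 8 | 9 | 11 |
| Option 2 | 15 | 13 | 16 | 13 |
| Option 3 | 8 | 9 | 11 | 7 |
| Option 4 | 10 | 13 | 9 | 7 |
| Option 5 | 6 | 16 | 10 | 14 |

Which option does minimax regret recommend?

Option 2

Column bests: θ=15, φ=16, ψ=16, ω=14.
Option 1 regrets: 5, 8, 7, 3 → max 8
Option 2 regrets: 0, 3, 0, 1 → max 3
Option 3 regrets: 7, 7, 5, 7 → max 7
Option 4 regrets: 5, 3, 7, 7 → max 7
Option 5 regrets: 9, 0, 6, 0 → max 9
Smallest max regret = 3 → Option 2.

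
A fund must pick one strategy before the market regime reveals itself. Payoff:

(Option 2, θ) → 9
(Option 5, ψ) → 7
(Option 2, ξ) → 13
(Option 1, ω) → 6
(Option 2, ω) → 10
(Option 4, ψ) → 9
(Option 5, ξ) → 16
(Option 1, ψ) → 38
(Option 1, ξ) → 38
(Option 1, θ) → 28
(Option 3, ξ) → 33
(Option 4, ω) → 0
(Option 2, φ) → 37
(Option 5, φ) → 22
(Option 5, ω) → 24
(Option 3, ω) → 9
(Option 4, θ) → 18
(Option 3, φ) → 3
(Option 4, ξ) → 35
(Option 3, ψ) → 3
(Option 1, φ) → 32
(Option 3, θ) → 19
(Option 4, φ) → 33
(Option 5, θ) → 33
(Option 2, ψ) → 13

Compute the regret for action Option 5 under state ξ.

22

Best payoff under ξ is 38.
Regret = 38 − 16 = 22.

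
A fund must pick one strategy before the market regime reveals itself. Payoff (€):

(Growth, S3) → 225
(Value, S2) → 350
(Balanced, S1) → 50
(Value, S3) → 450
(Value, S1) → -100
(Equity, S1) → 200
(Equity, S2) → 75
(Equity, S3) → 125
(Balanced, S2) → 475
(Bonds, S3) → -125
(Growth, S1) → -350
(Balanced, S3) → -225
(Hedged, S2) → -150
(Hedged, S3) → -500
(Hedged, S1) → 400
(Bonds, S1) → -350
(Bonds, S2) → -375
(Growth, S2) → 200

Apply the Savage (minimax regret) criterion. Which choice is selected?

Equity

Column bests: S1=400, S2=475, S3=450.
Growth regrets: 750, 275, 225 → max 750
Bonds regrets: 750, 850, 575 → max 850
Value regrets: 500, 125, 0 → max 500
Equity regrets: 200, 400, 325 → max 400
Balanced regrets: 350, 0, 675 → max 675
Hedged regrets: 0, 625, 950 → max 950
Smallest max regret = 400 → Equity.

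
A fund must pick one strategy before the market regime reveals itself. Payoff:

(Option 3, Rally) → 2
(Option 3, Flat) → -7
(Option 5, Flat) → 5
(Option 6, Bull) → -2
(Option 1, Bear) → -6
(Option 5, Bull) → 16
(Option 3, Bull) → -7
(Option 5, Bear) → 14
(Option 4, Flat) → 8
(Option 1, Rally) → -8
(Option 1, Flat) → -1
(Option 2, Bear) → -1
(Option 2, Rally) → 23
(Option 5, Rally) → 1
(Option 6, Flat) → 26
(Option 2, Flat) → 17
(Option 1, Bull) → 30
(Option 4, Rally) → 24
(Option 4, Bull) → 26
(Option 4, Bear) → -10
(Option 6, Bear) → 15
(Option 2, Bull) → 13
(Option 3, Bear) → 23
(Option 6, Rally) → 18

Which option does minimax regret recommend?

Column bests: Bear=23, Flat=26, Bull=30, Rally=24.
Option 1 regrets: 29, 27, 0, 32 → max 32
Option 2 regrets: 24, 9, 17, 1 → max 24
Option 3 regrets: 0, 33, 37, 22 → max 37
Option 4 regrets: 33, 18, 4, 0 → max 33
Option 5 regrets: 9, 21, 14, 23 → max 23
Option 6 regrets: 8, 0, 32, 6 → max 32
Smallest max regret = 23 → Option 5.

Option 5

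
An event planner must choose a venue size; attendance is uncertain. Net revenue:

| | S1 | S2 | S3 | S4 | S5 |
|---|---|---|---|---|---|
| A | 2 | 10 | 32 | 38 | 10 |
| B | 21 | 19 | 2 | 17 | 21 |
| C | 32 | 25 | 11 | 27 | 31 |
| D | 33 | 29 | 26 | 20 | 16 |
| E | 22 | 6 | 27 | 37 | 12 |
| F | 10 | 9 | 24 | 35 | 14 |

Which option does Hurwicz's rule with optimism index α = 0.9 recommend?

A

A: 0.9·38 + 0.1·2 = 34.4
B: 0.9·21 + 0.1·2 = 19.1
C: 0.9·32 + 0.1·11 = 29.9
D: 0.9·33 + 0.1·16 = 31.3
E: 0.9·37 + 0.1·6 = 33.9
F: 0.9·35 + 0.1·9 = 32.4
Highest Hurwicz score = 34.4 → A.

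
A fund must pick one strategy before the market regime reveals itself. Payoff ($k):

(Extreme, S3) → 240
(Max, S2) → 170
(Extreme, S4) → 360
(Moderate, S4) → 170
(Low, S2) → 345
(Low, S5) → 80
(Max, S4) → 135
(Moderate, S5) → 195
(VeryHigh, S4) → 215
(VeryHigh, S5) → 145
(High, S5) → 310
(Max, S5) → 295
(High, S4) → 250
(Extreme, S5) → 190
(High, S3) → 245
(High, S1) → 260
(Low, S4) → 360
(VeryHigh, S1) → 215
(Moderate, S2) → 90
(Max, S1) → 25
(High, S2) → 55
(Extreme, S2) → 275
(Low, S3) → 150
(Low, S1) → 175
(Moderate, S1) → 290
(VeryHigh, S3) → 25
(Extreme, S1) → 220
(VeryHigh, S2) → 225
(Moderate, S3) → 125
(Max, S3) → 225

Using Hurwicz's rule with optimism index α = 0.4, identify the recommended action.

Low: 0.4·360 + 0.6·80 = 192
Moderate: 0.4·290 + 0.6·90 = 170
High: 0.4·310 + 0.6·55 = 157
VeryHigh: 0.4·225 + 0.6·25 = 105
Extreme: 0.4·360 + 0.6·190 = 258
Max: 0.4·295 + 0.6·25 = 133
Highest Hurwicz score = 258 → Extreme.

Extreme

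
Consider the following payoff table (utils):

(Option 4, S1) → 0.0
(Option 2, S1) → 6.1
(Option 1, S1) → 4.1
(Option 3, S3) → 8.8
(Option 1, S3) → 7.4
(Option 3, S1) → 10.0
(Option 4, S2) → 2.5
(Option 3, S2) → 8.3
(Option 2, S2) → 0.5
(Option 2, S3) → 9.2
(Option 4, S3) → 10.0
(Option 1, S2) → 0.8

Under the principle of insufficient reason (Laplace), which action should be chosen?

Row averages: Option 1=4.1, Option 2=79/15, Option 3=271/30, Option 4=25/6
Highest average = 271/30 → Option 3.

Option 3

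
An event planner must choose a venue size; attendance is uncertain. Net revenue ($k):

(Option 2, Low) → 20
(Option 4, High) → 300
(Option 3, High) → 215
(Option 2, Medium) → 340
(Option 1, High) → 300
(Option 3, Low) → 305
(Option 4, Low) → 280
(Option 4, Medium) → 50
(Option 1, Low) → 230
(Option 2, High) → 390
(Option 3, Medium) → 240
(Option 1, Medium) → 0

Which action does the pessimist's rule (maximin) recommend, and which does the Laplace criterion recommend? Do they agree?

Row minima: Option 1=0, Option 2=20, Option 3=215, Option 4=50
Best worst-case = 215 → Option 3.
Row averages: Option 1=530/3, Option 2=250, Option 3=760/3, Option 4=210
Highest average = 760/3 → Option 3.

maximin → Option 3; laplace → Option 3 (agree)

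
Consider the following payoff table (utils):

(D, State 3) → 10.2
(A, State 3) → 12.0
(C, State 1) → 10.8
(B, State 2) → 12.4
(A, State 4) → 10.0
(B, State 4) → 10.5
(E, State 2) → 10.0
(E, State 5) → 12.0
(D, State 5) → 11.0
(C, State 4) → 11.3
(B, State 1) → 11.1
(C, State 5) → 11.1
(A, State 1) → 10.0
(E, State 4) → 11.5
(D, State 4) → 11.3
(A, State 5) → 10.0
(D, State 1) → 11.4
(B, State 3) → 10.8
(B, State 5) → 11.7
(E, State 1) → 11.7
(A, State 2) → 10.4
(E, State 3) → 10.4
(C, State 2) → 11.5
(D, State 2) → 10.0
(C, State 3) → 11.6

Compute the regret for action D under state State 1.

Best payoff under State 1 is 11.7.
Regret = 11.7 − 11.4 = 0.3.

0.3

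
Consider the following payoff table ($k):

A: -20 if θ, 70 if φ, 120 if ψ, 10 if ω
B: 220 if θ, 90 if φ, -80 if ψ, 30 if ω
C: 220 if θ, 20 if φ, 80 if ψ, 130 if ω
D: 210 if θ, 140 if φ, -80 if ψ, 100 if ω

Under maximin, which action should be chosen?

C

Row minima: A=-20, B=-80, C=20, D=-80
Best worst-case = 20 → C.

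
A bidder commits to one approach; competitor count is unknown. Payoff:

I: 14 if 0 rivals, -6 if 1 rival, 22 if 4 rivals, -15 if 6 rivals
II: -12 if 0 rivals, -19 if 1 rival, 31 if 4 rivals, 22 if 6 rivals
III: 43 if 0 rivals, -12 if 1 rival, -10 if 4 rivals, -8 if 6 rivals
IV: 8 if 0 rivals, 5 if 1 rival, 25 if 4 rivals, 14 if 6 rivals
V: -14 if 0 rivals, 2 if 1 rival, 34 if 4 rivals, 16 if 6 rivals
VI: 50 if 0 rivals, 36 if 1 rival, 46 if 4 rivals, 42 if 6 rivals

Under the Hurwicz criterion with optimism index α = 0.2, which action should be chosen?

VI

I: 0.2·22 + 0.8·(-15) = -7.6
II: 0.2·31 + 0.8·(-19) = -9
III: 0.2·43 + 0.8·(-12) = -1
IV: 0.2·25 + 0.8·5 = 9
V: 0.2·34 + 0.8·(-14) = -4.4
VI: 0.2·50 + 0.8·36 = 38.8
Highest Hurwicz score = 38.8 → VI.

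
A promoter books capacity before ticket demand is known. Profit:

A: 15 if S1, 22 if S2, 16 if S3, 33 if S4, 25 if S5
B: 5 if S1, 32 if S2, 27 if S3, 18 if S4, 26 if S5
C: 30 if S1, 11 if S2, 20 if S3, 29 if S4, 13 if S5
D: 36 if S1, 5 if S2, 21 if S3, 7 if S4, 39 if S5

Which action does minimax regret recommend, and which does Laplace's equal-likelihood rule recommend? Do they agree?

minimax regret → A; laplace → A (agree)

Column bests: S1=36, S2=32, S3=27, S4=33, S5=39.
A regrets: 21, 10, 11, 0, 14 → max 21
B regrets: 31, 0, 0, 15, 13 → max 31
C regrets: 6, 21, 7, 4, 26 → max 26
D regrets: 0, 27, 6, 26, 0 → max 27
Smallest max regret = 21 → A.
Row averages: A=22.2, B=21.6, C=20.6, D=21.6
Highest average = 22.2 → A.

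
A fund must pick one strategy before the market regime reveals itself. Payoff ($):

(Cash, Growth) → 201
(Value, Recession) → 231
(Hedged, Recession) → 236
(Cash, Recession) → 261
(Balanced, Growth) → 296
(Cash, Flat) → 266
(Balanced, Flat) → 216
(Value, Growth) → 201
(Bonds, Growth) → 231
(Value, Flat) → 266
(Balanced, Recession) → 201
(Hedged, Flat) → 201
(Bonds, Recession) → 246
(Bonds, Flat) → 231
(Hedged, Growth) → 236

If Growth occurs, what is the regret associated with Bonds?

65

Best payoff under Growth is 296.
Regret = 296 − 231 = 65.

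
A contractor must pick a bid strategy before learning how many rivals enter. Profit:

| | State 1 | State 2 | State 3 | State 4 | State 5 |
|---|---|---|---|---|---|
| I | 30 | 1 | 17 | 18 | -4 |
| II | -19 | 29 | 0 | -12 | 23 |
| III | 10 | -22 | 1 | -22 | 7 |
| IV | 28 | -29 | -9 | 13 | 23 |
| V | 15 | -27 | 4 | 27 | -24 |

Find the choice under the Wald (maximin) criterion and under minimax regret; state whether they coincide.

Row minima: I=-4, II=-19, III=-22, IV=-29, V=-27
Best worst-case = -4 → I.
Column bests: State 1=30, State 2=29, State 3=17, State 4=27, State 5=23.
I regrets: 0, 28, 0, 9, 27 → max 28
II regrets: 49, 0, 17, 39, 0 → max 49
III regrets: 20, 51, 16, 49, 16 → max 51
IV regrets: 2, 58, 26, 14, 0 → max 58
V regrets: 15, 56, 13, 0, 47 → max 56
Smallest max regret = 28 → I.

maximin → I; minimax regret → I (agree)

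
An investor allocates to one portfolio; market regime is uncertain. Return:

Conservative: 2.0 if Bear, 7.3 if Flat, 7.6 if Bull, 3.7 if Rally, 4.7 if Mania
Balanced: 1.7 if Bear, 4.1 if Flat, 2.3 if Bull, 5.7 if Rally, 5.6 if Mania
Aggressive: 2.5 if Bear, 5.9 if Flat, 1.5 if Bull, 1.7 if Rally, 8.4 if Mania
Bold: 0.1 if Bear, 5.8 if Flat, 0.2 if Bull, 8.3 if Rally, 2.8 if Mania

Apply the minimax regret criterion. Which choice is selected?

Column bests: Bear=2.5, Flat=7.3, Bull=7.6, Rally=8.3, Mania=8.4.
Conservative regrets: 0.5, 0.0, 0.0, 4.6, 3.7 → max 4.6
Balanced regrets: 0.8, 3.2, 5.3, 2.6, 2.8 → max 5.3
Aggressive regrets: 0.0, 1.4, 6.1, 6.6, 0.0 → max 6.6
Bold regrets: 2.4, 1.5, 7.4, 0.0, 5.6 → max 7.4
Smallest max regret = 4.6 → Conservative.

Conservative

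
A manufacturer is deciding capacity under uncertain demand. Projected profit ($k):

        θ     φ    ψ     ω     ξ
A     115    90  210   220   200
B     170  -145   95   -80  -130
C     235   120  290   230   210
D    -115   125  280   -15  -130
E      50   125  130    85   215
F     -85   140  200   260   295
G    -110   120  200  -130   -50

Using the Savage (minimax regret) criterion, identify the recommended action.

Column bests: θ=235, φ=140, ψ=290, ω=260, ξ=295.
A regrets: 120, 50, 80, 40, 95 → max 120
B regrets: 65, 285, 195, 340, 425 → max 425
C regrets: 0, 20, 0, 30, 85 → max 85
D regrets: 350, 15, 10, 275, 425 → max 425
E regrets: 185, 15, 160, 175, 80 → max 185
F regrets: 320, 0, 90, 0, 0 → max 320
G regrets: 345, 20, 90, 390, 345 → max 390
Smallest max regret = 85 → C.

C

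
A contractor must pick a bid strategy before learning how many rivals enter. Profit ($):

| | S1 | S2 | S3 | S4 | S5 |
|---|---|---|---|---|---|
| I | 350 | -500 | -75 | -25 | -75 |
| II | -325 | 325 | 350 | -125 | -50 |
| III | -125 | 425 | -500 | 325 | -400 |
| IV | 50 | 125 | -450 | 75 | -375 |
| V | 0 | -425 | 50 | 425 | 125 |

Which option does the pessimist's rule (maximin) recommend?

Row minima: I=-500, II=-325, III=-500, IV=-450, V=-425
Best worst-case = -325 → II.

II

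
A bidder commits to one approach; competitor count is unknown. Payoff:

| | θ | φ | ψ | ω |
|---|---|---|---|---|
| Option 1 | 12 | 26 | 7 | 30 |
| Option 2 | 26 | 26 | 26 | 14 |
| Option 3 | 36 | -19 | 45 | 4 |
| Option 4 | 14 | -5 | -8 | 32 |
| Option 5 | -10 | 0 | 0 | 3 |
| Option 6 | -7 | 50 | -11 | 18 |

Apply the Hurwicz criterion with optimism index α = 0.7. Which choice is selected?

Option 1: 0.7·30 + 0.3·7 = 23.1
Option 2: 0.7·26 + 0.3·14 = 22.4
Option 3: 0.7·45 + 0.3·(-19) = 25.8
Option 4: 0.7·32 + 0.3·(-8) = 20
Option 5: 0.7·3 + 0.3·(-10) = -0.9
Option 6: 0.7·50 + 0.3·(-11) = 31.7
Highest Hurwicz score = 31.7 → Option 6.

Option 6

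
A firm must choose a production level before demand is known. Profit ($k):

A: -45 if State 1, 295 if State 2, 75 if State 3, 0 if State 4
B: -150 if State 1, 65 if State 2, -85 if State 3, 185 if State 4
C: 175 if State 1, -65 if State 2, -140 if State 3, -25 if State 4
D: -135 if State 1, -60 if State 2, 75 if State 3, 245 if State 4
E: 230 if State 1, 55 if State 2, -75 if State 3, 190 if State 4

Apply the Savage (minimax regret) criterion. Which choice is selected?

Column bests: State 1=230, State 2=295, State 3=75, State 4=245.
A regrets: 275, 0, 0, 245 → max 275
B regrets: 380, 230, 160, 60 → max 380
C regrets: 55, 360, 215, 270 → max 360
D regrets: 365, 355, 0, 0 → max 365
E regrets: 0, 240, 150, 55 → max 240
Smallest max regret = 240 → E.

E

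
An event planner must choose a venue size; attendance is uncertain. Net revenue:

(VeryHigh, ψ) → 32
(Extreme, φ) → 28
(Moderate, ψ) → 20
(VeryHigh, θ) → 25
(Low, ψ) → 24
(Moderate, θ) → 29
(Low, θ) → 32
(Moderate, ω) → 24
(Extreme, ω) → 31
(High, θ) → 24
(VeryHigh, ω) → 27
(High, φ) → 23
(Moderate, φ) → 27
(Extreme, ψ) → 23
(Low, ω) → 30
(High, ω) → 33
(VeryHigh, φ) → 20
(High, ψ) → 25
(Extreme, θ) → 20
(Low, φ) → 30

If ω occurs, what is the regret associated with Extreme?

Best payoff under ω is 33.
Regret = 33 − 31 = 2.

2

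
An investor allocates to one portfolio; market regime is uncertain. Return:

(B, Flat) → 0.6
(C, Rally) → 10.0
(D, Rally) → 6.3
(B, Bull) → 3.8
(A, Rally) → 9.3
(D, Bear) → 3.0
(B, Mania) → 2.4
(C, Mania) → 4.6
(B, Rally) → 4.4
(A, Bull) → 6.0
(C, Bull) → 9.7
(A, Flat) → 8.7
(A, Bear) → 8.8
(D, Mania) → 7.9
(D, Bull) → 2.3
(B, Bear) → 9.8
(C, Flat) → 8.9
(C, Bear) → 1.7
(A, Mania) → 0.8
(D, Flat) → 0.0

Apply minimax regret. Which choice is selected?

Column bests: Bear=9.8, Flat=8.9, Bull=9.7, Rally=10.0, Mania=7.9.
A regrets: 1.0, 0.2, 3.7, 0.7, 7.1 → max 7.1
B regrets: 0.0, 8.3, 5.9, 5.6, 5.5 → max 8.3
C regrets: 8.1, 0.0, 0.0, 0.0, 3.3 → max 8.1
D regrets: 6.8, 8.9, 7.4, 3.7, 0.0 → max 8.9
Smallest max regret = 7.1 → A.

A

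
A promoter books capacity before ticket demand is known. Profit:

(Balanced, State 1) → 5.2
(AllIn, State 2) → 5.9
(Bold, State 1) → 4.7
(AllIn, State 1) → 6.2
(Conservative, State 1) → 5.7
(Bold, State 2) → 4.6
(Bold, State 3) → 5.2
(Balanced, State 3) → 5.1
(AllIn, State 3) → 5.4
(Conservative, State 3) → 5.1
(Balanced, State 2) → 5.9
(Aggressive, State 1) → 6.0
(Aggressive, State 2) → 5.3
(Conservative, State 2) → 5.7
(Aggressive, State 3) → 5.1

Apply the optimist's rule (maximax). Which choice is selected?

AllIn

Row maxima: Conservative=5.7, Balanced=5.9, Aggressive=6.0, Bold=5.2, AllIn=6.2
Best best-case = 6.2 → AllIn.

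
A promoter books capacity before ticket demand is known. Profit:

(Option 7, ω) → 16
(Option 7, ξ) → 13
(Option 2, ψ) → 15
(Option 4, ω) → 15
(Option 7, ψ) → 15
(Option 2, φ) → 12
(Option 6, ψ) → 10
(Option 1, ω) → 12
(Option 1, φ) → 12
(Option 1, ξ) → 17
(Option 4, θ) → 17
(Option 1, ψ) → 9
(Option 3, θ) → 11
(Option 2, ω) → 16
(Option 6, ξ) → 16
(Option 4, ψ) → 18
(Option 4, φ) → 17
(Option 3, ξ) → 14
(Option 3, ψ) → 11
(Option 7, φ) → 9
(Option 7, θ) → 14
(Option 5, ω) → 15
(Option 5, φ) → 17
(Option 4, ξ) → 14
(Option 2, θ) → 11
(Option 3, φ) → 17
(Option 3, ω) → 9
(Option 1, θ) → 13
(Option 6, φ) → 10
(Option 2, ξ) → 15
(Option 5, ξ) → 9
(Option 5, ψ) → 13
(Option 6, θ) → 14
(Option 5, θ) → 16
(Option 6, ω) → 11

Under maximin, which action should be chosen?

Option 4

Row minima: Option 1=9, Option 2=11, Option 3=9, Option 4=14, Option 5=9, Option 6=10, Option 7=9
Best worst-case = 14 → Option 4.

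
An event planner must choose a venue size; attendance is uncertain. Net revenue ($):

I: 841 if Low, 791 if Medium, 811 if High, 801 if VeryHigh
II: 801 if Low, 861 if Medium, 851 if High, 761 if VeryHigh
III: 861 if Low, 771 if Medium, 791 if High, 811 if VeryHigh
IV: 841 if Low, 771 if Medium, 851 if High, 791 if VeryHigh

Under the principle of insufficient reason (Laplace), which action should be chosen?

Row averages: I=811, II=818.5, III=808.5, IV=813.5
Highest average = 818.5 → II.

II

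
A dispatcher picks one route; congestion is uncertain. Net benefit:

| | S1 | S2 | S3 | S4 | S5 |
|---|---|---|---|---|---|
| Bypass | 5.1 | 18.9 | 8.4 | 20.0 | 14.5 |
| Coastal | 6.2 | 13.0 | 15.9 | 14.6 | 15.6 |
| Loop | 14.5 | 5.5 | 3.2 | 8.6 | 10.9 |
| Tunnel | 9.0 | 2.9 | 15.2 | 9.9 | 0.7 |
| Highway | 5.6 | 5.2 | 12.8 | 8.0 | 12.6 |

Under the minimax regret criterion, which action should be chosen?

Column bests: S1=14.5, S2=18.9, S3=15.9, S4=20.0, S5=15.6.
Bypass regrets: 9.4, 0.0, 7.5, 0.0, 1.1 → max 9.4
Coastal regrets: 8.3, 5.9, 0.0, 5.4, 0.0 → max 8.3
Loop regrets: 0.0, 13.4, 12.7, 11.4, 4.7 → max 13.4
Tunnel regrets: 5.5, 16.0, 0.7, 10.1, 14.9 → max 16.0
Highway regrets: 8.9, 13.7, 3.1, 12.0, 3.0 → max 13.7
Smallest max regret = 8.3 → Coastal.

Coastal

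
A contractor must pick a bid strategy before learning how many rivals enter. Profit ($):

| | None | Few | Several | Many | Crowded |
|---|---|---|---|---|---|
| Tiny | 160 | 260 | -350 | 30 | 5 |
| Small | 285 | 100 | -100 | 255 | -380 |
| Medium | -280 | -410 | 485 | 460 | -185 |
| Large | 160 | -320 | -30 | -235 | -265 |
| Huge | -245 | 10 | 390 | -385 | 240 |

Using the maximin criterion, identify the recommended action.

Row minima: Tiny=-350, Small=-380, Medium=-410, Large=-320, Huge=-385
Best worst-case = -320 → Large.

Large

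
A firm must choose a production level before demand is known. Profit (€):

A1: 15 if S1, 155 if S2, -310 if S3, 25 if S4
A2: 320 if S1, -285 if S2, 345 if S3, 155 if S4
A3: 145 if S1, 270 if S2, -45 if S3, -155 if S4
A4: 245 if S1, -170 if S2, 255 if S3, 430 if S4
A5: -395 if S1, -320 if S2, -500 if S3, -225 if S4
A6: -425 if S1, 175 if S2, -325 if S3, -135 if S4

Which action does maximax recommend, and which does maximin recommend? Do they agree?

Row maxima: A1=155, A2=345, A3=270, A4=430, A5=-225, A6=175
Best best-case = 430 → A4.
Row minima: A1=-310, A2=-285, A3=-155, A4=-170, A5=-500, A6=-425
Best worst-case = -155 → A3.

maximax → A4; maximin → A3 (disagree)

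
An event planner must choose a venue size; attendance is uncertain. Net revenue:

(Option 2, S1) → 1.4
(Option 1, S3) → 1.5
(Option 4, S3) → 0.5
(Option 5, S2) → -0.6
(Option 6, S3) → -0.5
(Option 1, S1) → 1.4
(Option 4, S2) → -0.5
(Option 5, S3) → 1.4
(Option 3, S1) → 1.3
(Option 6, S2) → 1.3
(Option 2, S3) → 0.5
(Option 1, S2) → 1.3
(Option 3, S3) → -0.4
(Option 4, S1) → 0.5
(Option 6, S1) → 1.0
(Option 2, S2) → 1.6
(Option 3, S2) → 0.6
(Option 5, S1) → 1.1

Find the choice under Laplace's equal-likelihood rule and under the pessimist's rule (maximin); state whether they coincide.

laplace → Option 1; maximin → Option 1 (agree)

Row averages: Option 1=1.4, Option 2=7/6, Option 3=0.5, Option 4=1/6, Option 5=19/30, Option 6=0.6
Highest average = 1.4 → Option 1.
Row minima: Option 1=1.3, Option 2=0.5, Option 3=-0.4, Option 4=-0.5, Option 5=-0.6, Option 6=-0.5
Best worst-case = 1.3 → Option 1.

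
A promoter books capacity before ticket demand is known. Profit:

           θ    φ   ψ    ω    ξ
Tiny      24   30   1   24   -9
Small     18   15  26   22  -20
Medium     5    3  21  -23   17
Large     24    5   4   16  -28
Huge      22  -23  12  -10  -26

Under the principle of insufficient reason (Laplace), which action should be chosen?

Row averages: Tiny=14, Small=12.2, Medium=4.6, Large=4.2, Huge=-5
Highest average = 14 → Tiny.

Tiny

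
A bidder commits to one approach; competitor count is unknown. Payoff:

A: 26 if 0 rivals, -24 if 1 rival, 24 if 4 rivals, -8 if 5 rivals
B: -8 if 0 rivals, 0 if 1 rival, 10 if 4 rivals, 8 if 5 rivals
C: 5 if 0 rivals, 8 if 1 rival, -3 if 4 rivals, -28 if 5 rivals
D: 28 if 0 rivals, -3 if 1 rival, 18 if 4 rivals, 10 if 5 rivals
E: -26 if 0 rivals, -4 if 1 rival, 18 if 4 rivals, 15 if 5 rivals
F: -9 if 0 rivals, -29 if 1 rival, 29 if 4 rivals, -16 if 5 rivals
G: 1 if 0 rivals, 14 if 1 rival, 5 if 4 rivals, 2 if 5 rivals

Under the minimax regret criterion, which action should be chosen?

Column bests: 0 rivals=28, 1 rival=14, 4 rivals=29, 5 rivals=15.
A regrets: 2, 38, 5, 23 → max 38
B regrets: 36, 14, 19, 7 → max 36
C regrets: 23, 6, 32, 43 → max 43
D regrets: 0, 17, 11, 5 → max 17
E regrets: 54, 18, 11, 0 → max 54
F regrets: 37, 43, 0, 31 → max 43
G regrets: 27, 0, 24, 13 → max 27
Smallest max regret = 17 → D.

D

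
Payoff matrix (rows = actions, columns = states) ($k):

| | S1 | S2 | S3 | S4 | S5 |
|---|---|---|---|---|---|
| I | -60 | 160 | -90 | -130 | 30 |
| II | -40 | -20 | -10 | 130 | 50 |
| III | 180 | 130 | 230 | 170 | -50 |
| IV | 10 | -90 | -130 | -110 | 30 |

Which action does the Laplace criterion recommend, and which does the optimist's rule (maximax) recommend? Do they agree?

Row averages: I=-18, II=22, III=132, IV=-58
Highest average = 132 → III.
Row maxima: I=160, II=130, III=230, IV=30
Best best-case = 230 → III.

laplace → III; maximax → III (agree)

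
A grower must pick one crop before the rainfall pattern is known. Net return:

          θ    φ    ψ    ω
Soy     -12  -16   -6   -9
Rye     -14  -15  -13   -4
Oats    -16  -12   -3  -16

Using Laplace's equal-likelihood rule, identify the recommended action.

Row averages: Soy=-10.75, Rye=-11.5, Oats=-11.75
Highest average = -10.75 → Soy.

Soy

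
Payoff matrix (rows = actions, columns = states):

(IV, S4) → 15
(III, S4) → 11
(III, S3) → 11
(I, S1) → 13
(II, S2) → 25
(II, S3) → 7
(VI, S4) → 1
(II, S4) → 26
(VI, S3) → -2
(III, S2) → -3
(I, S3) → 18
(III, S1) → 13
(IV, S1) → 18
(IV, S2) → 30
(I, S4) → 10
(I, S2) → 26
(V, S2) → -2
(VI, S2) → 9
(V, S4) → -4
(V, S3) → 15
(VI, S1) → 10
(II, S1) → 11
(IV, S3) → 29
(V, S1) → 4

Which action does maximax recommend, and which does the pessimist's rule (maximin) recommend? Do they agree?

Row maxima: I=26, II=26, III=13, IV=30, V=15, VI=10
Best best-case = 30 → IV.
Row minima: I=10, II=7, III=-3, IV=15, V=-4, VI=-2
Best worst-case = 15 → IV.

maximax → IV; maximin → IV (agree)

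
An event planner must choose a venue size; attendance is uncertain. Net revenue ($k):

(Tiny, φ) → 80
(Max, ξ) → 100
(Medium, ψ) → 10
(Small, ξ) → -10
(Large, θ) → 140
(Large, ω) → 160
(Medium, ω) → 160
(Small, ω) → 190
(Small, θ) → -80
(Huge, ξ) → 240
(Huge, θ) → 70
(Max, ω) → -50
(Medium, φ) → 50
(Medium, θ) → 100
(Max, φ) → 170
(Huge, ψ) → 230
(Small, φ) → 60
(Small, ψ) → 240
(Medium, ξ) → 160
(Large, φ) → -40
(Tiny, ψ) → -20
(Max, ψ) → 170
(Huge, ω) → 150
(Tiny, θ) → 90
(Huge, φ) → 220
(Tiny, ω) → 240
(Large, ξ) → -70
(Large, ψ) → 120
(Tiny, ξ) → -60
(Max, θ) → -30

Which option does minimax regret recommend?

Huge

Column bests: θ=140, φ=220, ψ=240, ω=240, ξ=240.
Tiny regrets: 50, 140, 260, 0, 300 → max 300
Small regrets: 220, 160, 0, 50, 250 → max 250
Medium regrets: 40, 170, 230, 80, 80 → max 230
Large regrets: 0, 260, 120, 80, 310 → max 310
Huge regrets: 70, 0, 10, 90, 0 → max 90
Max regrets: 170, 50, 70, 290, 140 → max 290
Smallest max regret = 90 → Huge.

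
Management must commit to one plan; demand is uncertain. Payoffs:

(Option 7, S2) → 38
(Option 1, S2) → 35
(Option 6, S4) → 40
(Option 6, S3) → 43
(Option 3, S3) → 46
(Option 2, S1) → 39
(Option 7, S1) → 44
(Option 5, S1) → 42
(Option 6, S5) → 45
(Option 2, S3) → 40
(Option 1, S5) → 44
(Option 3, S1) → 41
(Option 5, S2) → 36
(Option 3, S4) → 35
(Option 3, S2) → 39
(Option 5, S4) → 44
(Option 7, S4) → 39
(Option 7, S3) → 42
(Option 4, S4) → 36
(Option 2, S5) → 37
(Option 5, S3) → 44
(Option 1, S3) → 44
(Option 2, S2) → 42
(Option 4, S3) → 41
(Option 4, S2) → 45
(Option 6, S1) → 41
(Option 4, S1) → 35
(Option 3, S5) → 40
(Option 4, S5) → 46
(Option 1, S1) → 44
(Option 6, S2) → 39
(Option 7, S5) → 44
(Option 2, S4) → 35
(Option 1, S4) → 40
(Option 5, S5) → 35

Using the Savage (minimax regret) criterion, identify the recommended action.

Option 6

Column bests: S1=44, S2=45, S3=46, S4=44, S5=46.
Option 1 regrets: 0, 10, 2, 4, 2 → max 10
Option 2 regrets: 5, 3, 6, 9, 9 → max 9
Option 3 regrets: 3, 6, 0, 9, 6 → max 9
Option 4 regrets: 9, 0, 5, 8, 0 → max 9
Option 5 regrets: 2, 9, 2, 0, 11 → max 11
Option 6 regrets: 3, 6, 3, 4, 1 → max 6
Option 7 regrets: 0, 7, 4, 5, 2 → max 7
Smallest max regret = 6 → Option 6.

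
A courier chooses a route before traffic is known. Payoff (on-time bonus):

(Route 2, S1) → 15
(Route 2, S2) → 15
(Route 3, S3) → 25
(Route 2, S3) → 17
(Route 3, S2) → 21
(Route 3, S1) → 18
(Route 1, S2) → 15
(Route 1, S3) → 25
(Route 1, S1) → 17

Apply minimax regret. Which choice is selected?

Column bests: S1=18, S2=21, S3=25.
Route 1 regrets: 1, 6, 0 → max 6
Route 2 regrets: 3, 6, 8 → max 8
Route 3 regrets: 0, 0, 0 → max 0
Smallest max regret = 0 → Route 3.

Route 3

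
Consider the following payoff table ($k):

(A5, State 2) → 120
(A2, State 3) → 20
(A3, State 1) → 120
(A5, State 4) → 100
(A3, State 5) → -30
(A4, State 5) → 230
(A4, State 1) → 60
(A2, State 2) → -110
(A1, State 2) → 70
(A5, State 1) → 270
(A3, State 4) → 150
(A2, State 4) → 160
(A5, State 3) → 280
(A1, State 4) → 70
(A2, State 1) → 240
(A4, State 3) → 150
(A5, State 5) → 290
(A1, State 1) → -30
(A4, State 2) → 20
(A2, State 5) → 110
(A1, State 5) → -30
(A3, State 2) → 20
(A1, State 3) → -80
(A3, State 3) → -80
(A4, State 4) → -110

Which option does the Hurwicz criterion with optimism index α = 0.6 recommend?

A5

A1: 0.6·70 + 0.4·(-80) = 10
A2: 0.6·240 + 0.4·(-110) = 100
A3: 0.6·150 + 0.4·(-80) = 58
A4: 0.6·230 + 0.4·(-110) = 94
A5: 0.6·290 + 0.4·100 = 214
Highest Hurwicz score = 214 → A5.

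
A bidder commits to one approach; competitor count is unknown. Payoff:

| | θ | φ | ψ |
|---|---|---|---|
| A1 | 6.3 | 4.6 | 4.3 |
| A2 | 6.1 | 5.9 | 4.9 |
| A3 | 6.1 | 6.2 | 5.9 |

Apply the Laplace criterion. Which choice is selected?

Row averages: A1=76/15, A2=169/30, A3=91/15
Highest average = 91/15 → A3.

A3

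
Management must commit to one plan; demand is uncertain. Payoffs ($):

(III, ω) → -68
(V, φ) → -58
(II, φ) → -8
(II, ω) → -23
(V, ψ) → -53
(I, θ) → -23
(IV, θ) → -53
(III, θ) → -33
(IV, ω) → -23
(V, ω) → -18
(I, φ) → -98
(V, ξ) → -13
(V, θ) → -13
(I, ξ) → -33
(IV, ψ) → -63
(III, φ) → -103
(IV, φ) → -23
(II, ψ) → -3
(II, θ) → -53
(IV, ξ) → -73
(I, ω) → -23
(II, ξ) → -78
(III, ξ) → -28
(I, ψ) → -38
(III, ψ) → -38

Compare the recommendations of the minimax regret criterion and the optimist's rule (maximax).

Column bests: θ=-13, φ=-8, ψ=-3, ω=-18, ξ=-13.
I regrets: 10, 90, 35, 5, 20 → max 90
II regrets: 40, 0, 0, 5, 65 → max 65
III regrets: 20, 95, 35, 50, 15 → max 95
IV regrets: 40, 15, 60, 5, 60 → max 60
V regrets: 0, 50, 50, 0, 0 → max 50
Smallest max regret = 50 → V.
Row maxima: I=-23, II=-3, III=-28, IV=-23, V=-13
Best best-case = -3 → II.

minimax regret → V; maximax → II (disagree)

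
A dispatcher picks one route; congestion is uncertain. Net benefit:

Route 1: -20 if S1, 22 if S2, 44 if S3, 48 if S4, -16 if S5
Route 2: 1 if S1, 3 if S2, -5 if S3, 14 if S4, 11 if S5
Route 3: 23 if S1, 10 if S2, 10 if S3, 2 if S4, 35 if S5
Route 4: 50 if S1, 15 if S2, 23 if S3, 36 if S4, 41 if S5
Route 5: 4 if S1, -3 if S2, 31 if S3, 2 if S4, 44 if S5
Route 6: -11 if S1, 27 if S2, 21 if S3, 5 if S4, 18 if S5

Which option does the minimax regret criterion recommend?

Column bests: S1=50, S2=27, S3=44, S4=48, S5=44.
Route 1 regrets: 70, 5, 0, 0, 60 → max 70
Route 2 regrets: 49, 24, 49, 34, 33 → max 49
Route 3 regrets: 27, 17, 34, 46, 9 → max 46
Route 4 regrets: 0, 12, 21, 12, 3 → max 21
Route 5 regrets: 46, 30, 13, 46, 0 → max 46
Route 6 regrets: 61, 0, 23, 43, 26 → max 61
Smallest max regret = 21 → Route 4.

Route 4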